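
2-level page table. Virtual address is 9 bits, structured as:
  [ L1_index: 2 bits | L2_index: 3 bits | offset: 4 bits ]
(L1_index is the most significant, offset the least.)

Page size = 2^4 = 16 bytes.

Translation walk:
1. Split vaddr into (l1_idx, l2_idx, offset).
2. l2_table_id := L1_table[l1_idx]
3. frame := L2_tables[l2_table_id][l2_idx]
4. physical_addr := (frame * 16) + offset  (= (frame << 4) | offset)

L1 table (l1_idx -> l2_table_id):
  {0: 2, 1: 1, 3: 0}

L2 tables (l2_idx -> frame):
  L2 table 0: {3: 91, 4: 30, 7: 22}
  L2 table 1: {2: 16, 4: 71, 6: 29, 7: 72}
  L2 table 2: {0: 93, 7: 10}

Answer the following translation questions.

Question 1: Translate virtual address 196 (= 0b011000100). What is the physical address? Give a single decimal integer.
vaddr = 196 = 0b011000100
Split: l1_idx=1, l2_idx=4, offset=4
L1[1] = 1
L2[1][4] = 71
paddr = 71 * 16 + 4 = 1140

Answer: 1140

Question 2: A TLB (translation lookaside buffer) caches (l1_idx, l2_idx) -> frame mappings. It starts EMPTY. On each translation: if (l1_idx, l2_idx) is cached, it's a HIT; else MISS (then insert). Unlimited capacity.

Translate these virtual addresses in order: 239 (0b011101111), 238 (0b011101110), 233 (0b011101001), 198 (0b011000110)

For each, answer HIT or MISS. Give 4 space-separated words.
vaddr=239: (1,6) not in TLB -> MISS, insert
vaddr=238: (1,6) in TLB -> HIT
vaddr=233: (1,6) in TLB -> HIT
vaddr=198: (1,4) not in TLB -> MISS, insert

Answer: MISS HIT HIT MISS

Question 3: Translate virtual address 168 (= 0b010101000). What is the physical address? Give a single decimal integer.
vaddr = 168 = 0b010101000
Split: l1_idx=1, l2_idx=2, offset=8
L1[1] = 1
L2[1][2] = 16
paddr = 16 * 16 + 8 = 264

Answer: 264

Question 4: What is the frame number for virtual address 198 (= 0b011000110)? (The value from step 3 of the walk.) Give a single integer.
vaddr = 198: l1_idx=1, l2_idx=4
L1[1] = 1; L2[1][4] = 71

Answer: 71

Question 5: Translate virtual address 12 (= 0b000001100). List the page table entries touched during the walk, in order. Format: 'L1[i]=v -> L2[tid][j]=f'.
vaddr = 12 = 0b000001100
Split: l1_idx=0, l2_idx=0, offset=12

Answer: L1[0]=2 -> L2[2][0]=93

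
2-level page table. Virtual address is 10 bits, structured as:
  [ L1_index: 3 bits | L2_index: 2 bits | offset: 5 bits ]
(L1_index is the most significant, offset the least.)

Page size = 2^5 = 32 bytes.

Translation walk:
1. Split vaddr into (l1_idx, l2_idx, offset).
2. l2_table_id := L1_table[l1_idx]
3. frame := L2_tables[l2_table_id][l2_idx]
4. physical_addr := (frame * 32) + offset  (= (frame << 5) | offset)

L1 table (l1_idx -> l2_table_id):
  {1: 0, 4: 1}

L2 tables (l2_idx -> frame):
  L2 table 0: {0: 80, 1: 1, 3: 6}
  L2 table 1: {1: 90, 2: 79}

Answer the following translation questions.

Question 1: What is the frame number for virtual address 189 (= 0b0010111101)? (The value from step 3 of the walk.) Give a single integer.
vaddr = 189: l1_idx=1, l2_idx=1
L1[1] = 0; L2[0][1] = 1

Answer: 1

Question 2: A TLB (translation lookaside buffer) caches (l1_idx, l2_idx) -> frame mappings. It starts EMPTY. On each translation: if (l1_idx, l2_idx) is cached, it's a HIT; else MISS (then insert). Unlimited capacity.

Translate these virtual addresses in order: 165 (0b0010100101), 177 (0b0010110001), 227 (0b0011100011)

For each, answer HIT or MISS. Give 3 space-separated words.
vaddr=165: (1,1) not in TLB -> MISS, insert
vaddr=177: (1,1) in TLB -> HIT
vaddr=227: (1,3) not in TLB -> MISS, insert

Answer: MISS HIT MISS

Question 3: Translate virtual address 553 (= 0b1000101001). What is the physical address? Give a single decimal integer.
vaddr = 553 = 0b1000101001
Split: l1_idx=4, l2_idx=1, offset=9
L1[4] = 1
L2[1][1] = 90
paddr = 90 * 32 + 9 = 2889

Answer: 2889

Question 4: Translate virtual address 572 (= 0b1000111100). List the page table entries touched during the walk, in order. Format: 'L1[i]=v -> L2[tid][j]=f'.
Answer: L1[4]=1 -> L2[1][1]=90

Derivation:
vaddr = 572 = 0b1000111100
Split: l1_idx=4, l2_idx=1, offset=28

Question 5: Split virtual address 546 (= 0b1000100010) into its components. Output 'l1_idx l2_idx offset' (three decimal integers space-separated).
vaddr = 546 = 0b1000100010
  top 3 bits -> l1_idx = 4
  next 2 bits -> l2_idx = 1
  bottom 5 bits -> offset = 2

Answer: 4 1 2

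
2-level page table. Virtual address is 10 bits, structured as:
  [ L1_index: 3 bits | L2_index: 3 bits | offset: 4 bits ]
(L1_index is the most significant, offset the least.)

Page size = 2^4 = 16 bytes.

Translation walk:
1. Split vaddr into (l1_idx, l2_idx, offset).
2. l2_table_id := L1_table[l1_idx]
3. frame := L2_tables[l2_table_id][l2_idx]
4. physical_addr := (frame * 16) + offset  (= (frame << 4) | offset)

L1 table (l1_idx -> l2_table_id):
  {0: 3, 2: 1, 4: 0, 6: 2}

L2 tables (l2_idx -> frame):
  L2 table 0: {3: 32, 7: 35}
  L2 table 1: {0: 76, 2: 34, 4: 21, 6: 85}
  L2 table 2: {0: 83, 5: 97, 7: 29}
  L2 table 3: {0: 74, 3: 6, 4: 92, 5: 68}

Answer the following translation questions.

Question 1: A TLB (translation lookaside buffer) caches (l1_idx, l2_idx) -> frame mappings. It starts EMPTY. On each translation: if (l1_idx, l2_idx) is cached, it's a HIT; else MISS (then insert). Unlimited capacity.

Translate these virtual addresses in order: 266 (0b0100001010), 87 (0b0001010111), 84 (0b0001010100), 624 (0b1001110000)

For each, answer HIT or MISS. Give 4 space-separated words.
Answer: MISS MISS HIT MISS

Derivation:
vaddr=266: (2,0) not in TLB -> MISS, insert
vaddr=87: (0,5) not in TLB -> MISS, insert
vaddr=84: (0,5) in TLB -> HIT
vaddr=624: (4,7) not in TLB -> MISS, insert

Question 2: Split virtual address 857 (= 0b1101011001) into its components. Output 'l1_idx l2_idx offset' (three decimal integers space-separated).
vaddr = 857 = 0b1101011001
  top 3 bits -> l1_idx = 6
  next 3 bits -> l2_idx = 5
  bottom 4 bits -> offset = 9

Answer: 6 5 9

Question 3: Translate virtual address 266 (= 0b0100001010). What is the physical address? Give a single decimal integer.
Answer: 1226

Derivation:
vaddr = 266 = 0b0100001010
Split: l1_idx=2, l2_idx=0, offset=10
L1[2] = 1
L2[1][0] = 76
paddr = 76 * 16 + 10 = 1226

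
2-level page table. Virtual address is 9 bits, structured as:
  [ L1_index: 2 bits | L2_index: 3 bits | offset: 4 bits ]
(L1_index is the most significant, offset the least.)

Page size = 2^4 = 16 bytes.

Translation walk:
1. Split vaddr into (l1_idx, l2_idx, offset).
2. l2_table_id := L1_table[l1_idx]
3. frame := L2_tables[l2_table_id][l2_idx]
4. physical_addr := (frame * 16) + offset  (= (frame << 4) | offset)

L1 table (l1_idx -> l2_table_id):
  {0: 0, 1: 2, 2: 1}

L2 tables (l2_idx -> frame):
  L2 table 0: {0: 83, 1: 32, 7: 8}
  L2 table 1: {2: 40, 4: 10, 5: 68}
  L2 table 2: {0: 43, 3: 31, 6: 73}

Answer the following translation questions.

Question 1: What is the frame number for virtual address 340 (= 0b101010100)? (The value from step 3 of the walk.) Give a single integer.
Answer: 68

Derivation:
vaddr = 340: l1_idx=2, l2_idx=5
L1[2] = 1; L2[1][5] = 68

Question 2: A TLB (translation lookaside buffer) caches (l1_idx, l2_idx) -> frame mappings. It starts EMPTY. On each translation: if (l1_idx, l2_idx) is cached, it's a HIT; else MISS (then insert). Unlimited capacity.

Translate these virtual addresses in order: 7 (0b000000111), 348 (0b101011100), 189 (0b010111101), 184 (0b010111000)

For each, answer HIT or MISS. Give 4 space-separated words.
vaddr=7: (0,0) not in TLB -> MISS, insert
vaddr=348: (2,5) not in TLB -> MISS, insert
vaddr=189: (1,3) not in TLB -> MISS, insert
vaddr=184: (1,3) in TLB -> HIT

Answer: MISS MISS MISS HIT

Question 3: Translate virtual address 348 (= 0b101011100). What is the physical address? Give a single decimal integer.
Answer: 1100

Derivation:
vaddr = 348 = 0b101011100
Split: l1_idx=2, l2_idx=5, offset=12
L1[2] = 1
L2[1][5] = 68
paddr = 68 * 16 + 12 = 1100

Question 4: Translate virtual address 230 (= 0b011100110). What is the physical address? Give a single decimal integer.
vaddr = 230 = 0b011100110
Split: l1_idx=1, l2_idx=6, offset=6
L1[1] = 2
L2[2][6] = 73
paddr = 73 * 16 + 6 = 1174

Answer: 1174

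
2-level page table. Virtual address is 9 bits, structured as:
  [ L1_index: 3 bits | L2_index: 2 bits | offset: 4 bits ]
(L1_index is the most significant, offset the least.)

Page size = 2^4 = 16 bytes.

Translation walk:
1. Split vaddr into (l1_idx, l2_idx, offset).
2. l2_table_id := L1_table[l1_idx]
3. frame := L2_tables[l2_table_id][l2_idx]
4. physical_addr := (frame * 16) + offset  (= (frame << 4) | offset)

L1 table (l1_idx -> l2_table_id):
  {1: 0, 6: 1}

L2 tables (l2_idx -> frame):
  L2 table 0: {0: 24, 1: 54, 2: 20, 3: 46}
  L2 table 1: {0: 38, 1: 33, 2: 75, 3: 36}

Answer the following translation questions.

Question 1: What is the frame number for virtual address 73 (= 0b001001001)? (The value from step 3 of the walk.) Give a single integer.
vaddr = 73: l1_idx=1, l2_idx=0
L1[1] = 0; L2[0][0] = 24

Answer: 24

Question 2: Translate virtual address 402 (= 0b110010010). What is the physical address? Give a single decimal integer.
Answer: 530

Derivation:
vaddr = 402 = 0b110010010
Split: l1_idx=6, l2_idx=1, offset=2
L1[6] = 1
L2[1][1] = 33
paddr = 33 * 16 + 2 = 530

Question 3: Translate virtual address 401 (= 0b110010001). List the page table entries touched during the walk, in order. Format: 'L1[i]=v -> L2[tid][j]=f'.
vaddr = 401 = 0b110010001
Split: l1_idx=6, l2_idx=1, offset=1

Answer: L1[6]=1 -> L2[1][1]=33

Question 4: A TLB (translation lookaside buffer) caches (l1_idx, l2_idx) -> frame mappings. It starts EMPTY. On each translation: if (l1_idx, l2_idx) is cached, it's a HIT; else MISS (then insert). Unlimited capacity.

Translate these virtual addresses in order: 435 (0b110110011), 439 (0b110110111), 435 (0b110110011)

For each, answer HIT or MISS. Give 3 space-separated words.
Answer: MISS HIT HIT

Derivation:
vaddr=435: (6,3) not in TLB -> MISS, insert
vaddr=439: (6,3) in TLB -> HIT
vaddr=435: (6,3) in TLB -> HIT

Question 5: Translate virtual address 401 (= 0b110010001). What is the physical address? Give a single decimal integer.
vaddr = 401 = 0b110010001
Split: l1_idx=6, l2_idx=1, offset=1
L1[6] = 1
L2[1][1] = 33
paddr = 33 * 16 + 1 = 529

Answer: 529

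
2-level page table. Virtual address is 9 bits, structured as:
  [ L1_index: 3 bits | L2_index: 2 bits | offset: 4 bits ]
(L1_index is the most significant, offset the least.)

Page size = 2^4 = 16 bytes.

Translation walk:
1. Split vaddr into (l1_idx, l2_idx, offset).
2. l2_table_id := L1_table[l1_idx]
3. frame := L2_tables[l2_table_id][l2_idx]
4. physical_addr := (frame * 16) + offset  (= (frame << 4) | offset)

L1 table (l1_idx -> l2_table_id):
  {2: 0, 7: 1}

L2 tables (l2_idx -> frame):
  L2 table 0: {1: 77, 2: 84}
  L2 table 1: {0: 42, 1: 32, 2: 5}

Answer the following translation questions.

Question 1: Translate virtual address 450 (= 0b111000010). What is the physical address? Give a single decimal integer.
vaddr = 450 = 0b111000010
Split: l1_idx=7, l2_idx=0, offset=2
L1[7] = 1
L2[1][0] = 42
paddr = 42 * 16 + 2 = 674

Answer: 674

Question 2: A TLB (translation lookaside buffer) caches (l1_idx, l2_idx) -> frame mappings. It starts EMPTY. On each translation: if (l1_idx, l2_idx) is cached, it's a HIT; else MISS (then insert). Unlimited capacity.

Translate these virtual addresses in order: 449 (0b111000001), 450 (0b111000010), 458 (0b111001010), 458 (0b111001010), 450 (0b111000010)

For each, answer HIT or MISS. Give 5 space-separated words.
vaddr=449: (7,0) not in TLB -> MISS, insert
vaddr=450: (7,0) in TLB -> HIT
vaddr=458: (7,0) in TLB -> HIT
vaddr=458: (7,0) in TLB -> HIT
vaddr=450: (7,0) in TLB -> HIT

Answer: MISS HIT HIT HIT HIT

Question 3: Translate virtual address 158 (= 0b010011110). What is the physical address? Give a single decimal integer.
vaddr = 158 = 0b010011110
Split: l1_idx=2, l2_idx=1, offset=14
L1[2] = 0
L2[0][1] = 77
paddr = 77 * 16 + 14 = 1246

Answer: 1246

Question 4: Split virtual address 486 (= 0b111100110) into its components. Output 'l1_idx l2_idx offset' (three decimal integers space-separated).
vaddr = 486 = 0b111100110
  top 3 bits -> l1_idx = 7
  next 2 bits -> l2_idx = 2
  bottom 4 bits -> offset = 6

Answer: 7 2 6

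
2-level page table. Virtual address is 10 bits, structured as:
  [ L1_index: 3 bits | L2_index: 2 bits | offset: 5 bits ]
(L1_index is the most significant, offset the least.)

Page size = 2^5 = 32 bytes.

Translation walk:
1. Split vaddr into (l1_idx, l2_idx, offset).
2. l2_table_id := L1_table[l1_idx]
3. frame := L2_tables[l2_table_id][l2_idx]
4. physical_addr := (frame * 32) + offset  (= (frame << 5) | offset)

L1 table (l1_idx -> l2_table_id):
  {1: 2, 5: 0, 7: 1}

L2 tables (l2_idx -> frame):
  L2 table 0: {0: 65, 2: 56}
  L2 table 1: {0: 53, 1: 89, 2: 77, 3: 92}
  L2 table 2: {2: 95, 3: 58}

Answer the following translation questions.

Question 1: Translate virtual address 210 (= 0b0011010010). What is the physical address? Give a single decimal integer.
Answer: 3058

Derivation:
vaddr = 210 = 0b0011010010
Split: l1_idx=1, l2_idx=2, offset=18
L1[1] = 2
L2[2][2] = 95
paddr = 95 * 32 + 18 = 3058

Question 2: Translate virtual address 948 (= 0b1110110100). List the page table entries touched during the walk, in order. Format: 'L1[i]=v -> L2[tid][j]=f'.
Answer: L1[7]=1 -> L2[1][1]=89

Derivation:
vaddr = 948 = 0b1110110100
Split: l1_idx=7, l2_idx=1, offset=20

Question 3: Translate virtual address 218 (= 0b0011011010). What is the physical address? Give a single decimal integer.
vaddr = 218 = 0b0011011010
Split: l1_idx=1, l2_idx=2, offset=26
L1[1] = 2
L2[2][2] = 95
paddr = 95 * 32 + 26 = 3066

Answer: 3066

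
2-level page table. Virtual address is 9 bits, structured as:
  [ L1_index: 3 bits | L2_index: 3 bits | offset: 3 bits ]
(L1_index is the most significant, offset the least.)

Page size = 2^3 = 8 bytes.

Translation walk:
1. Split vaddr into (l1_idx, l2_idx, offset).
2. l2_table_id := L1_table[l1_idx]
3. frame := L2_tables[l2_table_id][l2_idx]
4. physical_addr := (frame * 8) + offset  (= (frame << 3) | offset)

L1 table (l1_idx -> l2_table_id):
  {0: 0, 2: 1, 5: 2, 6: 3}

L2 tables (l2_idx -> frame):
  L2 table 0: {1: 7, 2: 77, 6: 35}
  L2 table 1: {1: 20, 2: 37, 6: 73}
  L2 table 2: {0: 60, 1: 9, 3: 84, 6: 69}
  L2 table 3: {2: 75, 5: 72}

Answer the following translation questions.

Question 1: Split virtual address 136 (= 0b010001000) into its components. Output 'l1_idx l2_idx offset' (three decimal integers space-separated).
Answer: 2 1 0

Derivation:
vaddr = 136 = 0b010001000
  top 3 bits -> l1_idx = 2
  next 3 bits -> l2_idx = 1
  bottom 3 bits -> offset = 0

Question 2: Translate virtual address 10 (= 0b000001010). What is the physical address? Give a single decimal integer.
vaddr = 10 = 0b000001010
Split: l1_idx=0, l2_idx=1, offset=2
L1[0] = 0
L2[0][1] = 7
paddr = 7 * 8 + 2 = 58

Answer: 58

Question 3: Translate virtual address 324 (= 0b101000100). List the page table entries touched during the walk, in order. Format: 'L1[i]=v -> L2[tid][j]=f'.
Answer: L1[5]=2 -> L2[2][0]=60

Derivation:
vaddr = 324 = 0b101000100
Split: l1_idx=5, l2_idx=0, offset=4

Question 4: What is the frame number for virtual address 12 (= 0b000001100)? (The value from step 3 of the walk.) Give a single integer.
Answer: 7

Derivation:
vaddr = 12: l1_idx=0, l2_idx=1
L1[0] = 0; L2[0][1] = 7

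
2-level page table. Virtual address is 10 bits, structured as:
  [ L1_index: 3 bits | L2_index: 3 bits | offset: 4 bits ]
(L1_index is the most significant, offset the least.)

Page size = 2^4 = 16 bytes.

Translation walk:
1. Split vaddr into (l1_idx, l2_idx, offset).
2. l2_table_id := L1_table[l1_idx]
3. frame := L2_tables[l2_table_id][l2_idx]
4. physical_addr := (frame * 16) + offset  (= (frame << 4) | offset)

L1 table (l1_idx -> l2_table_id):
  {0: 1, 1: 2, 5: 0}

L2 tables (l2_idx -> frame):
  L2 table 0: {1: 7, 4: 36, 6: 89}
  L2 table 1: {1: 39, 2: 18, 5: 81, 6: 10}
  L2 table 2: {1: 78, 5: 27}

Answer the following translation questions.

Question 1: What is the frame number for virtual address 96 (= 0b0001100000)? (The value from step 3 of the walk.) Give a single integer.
vaddr = 96: l1_idx=0, l2_idx=6
L1[0] = 1; L2[1][6] = 10

Answer: 10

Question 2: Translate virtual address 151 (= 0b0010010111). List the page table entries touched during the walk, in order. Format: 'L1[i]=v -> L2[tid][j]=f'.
Answer: L1[1]=2 -> L2[2][1]=78

Derivation:
vaddr = 151 = 0b0010010111
Split: l1_idx=1, l2_idx=1, offset=7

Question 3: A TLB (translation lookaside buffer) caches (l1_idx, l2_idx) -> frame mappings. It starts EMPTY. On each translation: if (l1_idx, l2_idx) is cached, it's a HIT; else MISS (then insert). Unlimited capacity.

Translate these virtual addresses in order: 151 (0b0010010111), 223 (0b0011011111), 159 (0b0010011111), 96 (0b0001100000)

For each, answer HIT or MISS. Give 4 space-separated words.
vaddr=151: (1,1) not in TLB -> MISS, insert
vaddr=223: (1,5) not in TLB -> MISS, insert
vaddr=159: (1,1) in TLB -> HIT
vaddr=96: (0,6) not in TLB -> MISS, insert

Answer: MISS MISS HIT MISS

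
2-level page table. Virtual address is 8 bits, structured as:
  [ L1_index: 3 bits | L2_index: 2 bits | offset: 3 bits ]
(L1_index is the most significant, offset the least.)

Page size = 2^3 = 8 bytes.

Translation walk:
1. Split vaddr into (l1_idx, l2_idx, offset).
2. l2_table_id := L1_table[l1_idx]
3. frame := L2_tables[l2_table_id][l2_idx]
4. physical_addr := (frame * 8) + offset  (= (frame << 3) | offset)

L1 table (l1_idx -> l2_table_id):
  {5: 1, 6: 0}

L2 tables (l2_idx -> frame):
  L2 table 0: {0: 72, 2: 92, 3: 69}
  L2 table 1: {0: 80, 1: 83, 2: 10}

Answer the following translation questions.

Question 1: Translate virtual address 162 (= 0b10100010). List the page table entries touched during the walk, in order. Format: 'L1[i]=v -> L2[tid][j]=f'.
vaddr = 162 = 0b10100010
Split: l1_idx=5, l2_idx=0, offset=2

Answer: L1[5]=1 -> L2[1][0]=80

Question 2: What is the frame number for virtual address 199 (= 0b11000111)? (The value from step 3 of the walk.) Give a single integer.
Answer: 72

Derivation:
vaddr = 199: l1_idx=6, l2_idx=0
L1[6] = 0; L2[0][0] = 72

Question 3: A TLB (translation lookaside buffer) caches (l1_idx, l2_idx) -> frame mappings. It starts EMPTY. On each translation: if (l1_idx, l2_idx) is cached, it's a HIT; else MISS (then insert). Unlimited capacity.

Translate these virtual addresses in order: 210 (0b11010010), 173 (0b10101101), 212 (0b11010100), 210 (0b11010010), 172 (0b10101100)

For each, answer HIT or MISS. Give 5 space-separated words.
vaddr=210: (6,2) not in TLB -> MISS, insert
vaddr=173: (5,1) not in TLB -> MISS, insert
vaddr=212: (6,2) in TLB -> HIT
vaddr=210: (6,2) in TLB -> HIT
vaddr=172: (5,1) in TLB -> HIT

Answer: MISS MISS HIT HIT HIT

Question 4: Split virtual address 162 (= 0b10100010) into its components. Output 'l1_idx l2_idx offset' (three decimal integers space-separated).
vaddr = 162 = 0b10100010
  top 3 bits -> l1_idx = 5
  next 2 bits -> l2_idx = 0
  bottom 3 bits -> offset = 2

Answer: 5 0 2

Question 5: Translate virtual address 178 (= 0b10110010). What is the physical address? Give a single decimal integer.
vaddr = 178 = 0b10110010
Split: l1_idx=5, l2_idx=2, offset=2
L1[5] = 1
L2[1][2] = 10
paddr = 10 * 8 + 2 = 82

Answer: 82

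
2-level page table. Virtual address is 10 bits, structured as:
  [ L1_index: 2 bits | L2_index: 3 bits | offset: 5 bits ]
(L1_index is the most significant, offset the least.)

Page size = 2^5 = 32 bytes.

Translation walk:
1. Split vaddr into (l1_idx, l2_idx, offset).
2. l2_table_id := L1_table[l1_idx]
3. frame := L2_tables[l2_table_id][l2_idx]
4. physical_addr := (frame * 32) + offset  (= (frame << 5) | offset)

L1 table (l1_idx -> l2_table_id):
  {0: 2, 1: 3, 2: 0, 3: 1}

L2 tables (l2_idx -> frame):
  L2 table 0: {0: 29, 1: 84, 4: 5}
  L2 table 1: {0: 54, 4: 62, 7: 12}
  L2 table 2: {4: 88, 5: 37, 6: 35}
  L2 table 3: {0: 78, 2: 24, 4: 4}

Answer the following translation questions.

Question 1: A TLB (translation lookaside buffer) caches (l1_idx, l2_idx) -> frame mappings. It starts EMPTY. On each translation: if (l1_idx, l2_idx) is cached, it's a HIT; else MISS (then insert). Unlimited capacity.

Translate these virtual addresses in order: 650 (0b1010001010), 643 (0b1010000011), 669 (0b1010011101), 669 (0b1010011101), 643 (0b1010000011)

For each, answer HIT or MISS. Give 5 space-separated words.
Answer: MISS HIT HIT HIT HIT

Derivation:
vaddr=650: (2,4) not in TLB -> MISS, insert
vaddr=643: (2,4) in TLB -> HIT
vaddr=669: (2,4) in TLB -> HIT
vaddr=669: (2,4) in TLB -> HIT
vaddr=643: (2,4) in TLB -> HIT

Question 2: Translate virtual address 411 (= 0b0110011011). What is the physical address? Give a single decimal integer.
Answer: 155

Derivation:
vaddr = 411 = 0b0110011011
Split: l1_idx=1, l2_idx=4, offset=27
L1[1] = 3
L2[3][4] = 4
paddr = 4 * 32 + 27 = 155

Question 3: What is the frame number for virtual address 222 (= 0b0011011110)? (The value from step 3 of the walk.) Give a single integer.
Answer: 35

Derivation:
vaddr = 222: l1_idx=0, l2_idx=6
L1[0] = 2; L2[2][6] = 35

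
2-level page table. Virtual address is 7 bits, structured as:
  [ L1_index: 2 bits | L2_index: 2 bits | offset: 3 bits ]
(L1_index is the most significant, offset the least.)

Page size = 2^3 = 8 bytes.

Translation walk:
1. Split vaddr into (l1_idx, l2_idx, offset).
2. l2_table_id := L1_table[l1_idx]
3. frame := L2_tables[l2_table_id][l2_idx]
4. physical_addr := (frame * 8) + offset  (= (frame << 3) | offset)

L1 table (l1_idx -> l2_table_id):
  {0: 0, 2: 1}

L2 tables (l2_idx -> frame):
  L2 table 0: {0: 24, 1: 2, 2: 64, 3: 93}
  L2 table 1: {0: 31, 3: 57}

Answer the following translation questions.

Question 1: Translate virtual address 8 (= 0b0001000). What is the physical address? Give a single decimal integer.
Answer: 16

Derivation:
vaddr = 8 = 0b0001000
Split: l1_idx=0, l2_idx=1, offset=0
L1[0] = 0
L2[0][1] = 2
paddr = 2 * 8 + 0 = 16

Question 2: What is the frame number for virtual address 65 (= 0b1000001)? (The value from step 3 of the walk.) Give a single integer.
vaddr = 65: l1_idx=2, l2_idx=0
L1[2] = 1; L2[1][0] = 31

Answer: 31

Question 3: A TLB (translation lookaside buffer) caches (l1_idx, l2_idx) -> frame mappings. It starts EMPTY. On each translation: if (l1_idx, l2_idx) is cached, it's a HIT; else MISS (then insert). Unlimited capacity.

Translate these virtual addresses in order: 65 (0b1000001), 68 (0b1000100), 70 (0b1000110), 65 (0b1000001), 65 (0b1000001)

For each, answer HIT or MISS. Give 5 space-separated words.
Answer: MISS HIT HIT HIT HIT

Derivation:
vaddr=65: (2,0) not in TLB -> MISS, insert
vaddr=68: (2,0) in TLB -> HIT
vaddr=70: (2,0) in TLB -> HIT
vaddr=65: (2,0) in TLB -> HIT
vaddr=65: (2,0) in TLB -> HIT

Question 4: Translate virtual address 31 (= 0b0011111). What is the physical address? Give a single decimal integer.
Answer: 751

Derivation:
vaddr = 31 = 0b0011111
Split: l1_idx=0, l2_idx=3, offset=7
L1[0] = 0
L2[0][3] = 93
paddr = 93 * 8 + 7 = 751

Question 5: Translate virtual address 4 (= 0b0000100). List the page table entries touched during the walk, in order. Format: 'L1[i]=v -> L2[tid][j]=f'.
Answer: L1[0]=0 -> L2[0][0]=24

Derivation:
vaddr = 4 = 0b0000100
Split: l1_idx=0, l2_idx=0, offset=4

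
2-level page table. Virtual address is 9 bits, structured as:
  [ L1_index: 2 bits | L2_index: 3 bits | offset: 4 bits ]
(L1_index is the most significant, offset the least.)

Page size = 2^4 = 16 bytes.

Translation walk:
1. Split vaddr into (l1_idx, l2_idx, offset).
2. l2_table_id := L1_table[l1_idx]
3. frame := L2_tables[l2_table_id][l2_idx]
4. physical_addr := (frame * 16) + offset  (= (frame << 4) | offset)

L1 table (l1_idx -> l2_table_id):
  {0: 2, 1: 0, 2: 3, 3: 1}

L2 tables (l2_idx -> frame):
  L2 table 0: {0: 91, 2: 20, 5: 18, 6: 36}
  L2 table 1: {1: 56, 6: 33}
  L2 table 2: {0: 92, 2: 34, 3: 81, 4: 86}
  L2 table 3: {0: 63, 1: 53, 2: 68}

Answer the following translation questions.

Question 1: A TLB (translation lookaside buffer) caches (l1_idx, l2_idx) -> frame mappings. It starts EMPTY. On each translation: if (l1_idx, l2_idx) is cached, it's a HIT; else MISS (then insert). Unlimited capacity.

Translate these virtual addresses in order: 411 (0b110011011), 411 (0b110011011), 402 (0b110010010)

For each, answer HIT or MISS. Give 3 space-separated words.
vaddr=411: (3,1) not in TLB -> MISS, insert
vaddr=411: (3,1) in TLB -> HIT
vaddr=402: (3,1) in TLB -> HIT

Answer: MISS HIT HIT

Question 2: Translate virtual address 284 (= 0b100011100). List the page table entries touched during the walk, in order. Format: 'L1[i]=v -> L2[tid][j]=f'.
vaddr = 284 = 0b100011100
Split: l1_idx=2, l2_idx=1, offset=12

Answer: L1[2]=3 -> L2[3][1]=53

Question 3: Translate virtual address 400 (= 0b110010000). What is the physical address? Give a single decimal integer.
vaddr = 400 = 0b110010000
Split: l1_idx=3, l2_idx=1, offset=0
L1[3] = 1
L2[1][1] = 56
paddr = 56 * 16 + 0 = 896

Answer: 896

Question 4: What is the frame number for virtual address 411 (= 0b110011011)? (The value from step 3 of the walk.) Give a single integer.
vaddr = 411: l1_idx=3, l2_idx=1
L1[3] = 1; L2[1][1] = 56

Answer: 56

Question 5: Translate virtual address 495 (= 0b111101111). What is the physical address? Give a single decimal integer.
vaddr = 495 = 0b111101111
Split: l1_idx=3, l2_idx=6, offset=15
L1[3] = 1
L2[1][6] = 33
paddr = 33 * 16 + 15 = 543

Answer: 543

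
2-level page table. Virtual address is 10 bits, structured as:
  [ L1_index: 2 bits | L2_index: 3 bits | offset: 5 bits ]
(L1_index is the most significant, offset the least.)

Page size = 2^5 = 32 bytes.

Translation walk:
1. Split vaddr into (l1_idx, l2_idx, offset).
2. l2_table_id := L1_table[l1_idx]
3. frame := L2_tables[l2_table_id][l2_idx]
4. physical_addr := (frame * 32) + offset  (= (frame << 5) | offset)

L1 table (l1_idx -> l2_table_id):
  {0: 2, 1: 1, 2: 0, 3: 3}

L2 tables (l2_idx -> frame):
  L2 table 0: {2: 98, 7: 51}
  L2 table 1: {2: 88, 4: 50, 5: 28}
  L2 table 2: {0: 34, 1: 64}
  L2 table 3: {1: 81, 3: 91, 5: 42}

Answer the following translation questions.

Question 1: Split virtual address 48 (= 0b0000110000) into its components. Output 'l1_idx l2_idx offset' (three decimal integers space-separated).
vaddr = 48 = 0b0000110000
  top 2 bits -> l1_idx = 0
  next 3 bits -> l2_idx = 1
  bottom 5 bits -> offset = 16

Answer: 0 1 16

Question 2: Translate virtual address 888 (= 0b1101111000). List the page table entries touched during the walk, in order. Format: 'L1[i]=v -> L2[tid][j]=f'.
Answer: L1[3]=3 -> L2[3][3]=91

Derivation:
vaddr = 888 = 0b1101111000
Split: l1_idx=3, l2_idx=3, offset=24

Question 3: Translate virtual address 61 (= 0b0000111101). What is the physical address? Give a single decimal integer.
Answer: 2077

Derivation:
vaddr = 61 = 0b0000111101
Split: l1_idx=0, l2_idx=1, offset=29
L1[0] = 2
L2[2][1] = 64
paddr = 64 * 32 + 29 = 2077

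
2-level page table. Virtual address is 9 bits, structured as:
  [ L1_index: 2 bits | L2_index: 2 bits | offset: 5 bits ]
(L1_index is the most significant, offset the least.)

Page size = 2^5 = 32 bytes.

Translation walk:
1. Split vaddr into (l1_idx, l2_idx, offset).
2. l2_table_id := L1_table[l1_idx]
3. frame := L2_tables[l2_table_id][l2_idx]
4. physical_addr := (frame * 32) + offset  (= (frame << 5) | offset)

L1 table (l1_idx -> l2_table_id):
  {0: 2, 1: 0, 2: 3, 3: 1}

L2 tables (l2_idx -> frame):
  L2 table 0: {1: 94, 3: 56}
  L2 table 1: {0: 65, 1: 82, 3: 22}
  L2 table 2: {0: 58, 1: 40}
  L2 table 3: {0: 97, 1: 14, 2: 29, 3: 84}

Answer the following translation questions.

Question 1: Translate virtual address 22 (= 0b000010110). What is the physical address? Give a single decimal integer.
Answer: 1878

Derivation:
vaddr = 22 = 0b000010110
Split: l1_idx=0, l2_idx=0, offset=22
L1[0] = 2
L2[2][0] = 58
paddr = 58 * 32 + 22 = 1878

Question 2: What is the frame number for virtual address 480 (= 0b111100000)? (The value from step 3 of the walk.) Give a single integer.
vaddr = 480: l1_idx=3, l2_idx=3
L1[3] = 1; L2[1][3] = 22

Answer: 22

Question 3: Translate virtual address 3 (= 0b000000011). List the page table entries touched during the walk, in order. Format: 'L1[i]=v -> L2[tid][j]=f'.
vaddr = 3 = 0b000000011
Split: l1_idx=0, l2_idx=0, offset=3

Answer: L1[0]=2 -> L2[2][0]=58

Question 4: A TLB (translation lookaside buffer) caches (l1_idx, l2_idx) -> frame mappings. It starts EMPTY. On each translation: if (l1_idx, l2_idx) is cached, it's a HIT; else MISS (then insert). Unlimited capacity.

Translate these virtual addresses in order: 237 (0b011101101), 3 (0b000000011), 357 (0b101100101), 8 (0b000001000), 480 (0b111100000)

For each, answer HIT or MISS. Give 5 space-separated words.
Answer: MISS MISS MISS HIT MISS

Derivation:
vaddr=237: (1,3) not in TLB -> MISS, insert
vaddr=3: (0,0) not in TLB -> MISS, insert
vaddr=357: (2,3) not in TLB -> MISS, insert
vaddr=8: (0,0) in TLB -> HIT
vaddr=480: (3,3) not in TLB -> MISS, insert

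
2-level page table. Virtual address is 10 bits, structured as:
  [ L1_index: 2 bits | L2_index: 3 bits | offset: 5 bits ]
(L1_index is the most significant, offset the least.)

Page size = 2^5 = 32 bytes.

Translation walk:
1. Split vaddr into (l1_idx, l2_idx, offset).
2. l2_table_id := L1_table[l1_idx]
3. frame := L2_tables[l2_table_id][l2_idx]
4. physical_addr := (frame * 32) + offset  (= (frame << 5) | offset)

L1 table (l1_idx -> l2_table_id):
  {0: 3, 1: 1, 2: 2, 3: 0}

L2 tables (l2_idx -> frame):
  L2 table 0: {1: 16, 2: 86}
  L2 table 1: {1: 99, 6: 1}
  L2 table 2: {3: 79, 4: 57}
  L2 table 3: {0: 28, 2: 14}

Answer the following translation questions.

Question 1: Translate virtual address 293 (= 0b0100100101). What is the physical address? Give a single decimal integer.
vaddr = 293 = 0b0100100101
Split: l1_idx=1, l2_idx=1, offset=5
L1[1] = 1
L2[1][1] = 99
paddr = 99 * 32 + 5 = 3173

Answer: 3173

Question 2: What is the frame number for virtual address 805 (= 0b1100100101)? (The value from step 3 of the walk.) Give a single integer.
vaddr = 805: l1_idx=3, l2_idx=1
L1[3] = 0; L2[0][1] = 16

Answer: 16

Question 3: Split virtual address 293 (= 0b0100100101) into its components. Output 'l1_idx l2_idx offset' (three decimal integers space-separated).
vaddr = 293 = 0b0100100101
  top 2 bits -> l1_idx = 1
  next 3 bits -> l2_idx = 1
  bottom 5 bits -> offset = 5

Answer: 1 1 5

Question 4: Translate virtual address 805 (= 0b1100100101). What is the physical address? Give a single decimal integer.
vaddr = 805 = 0b1100100101
Split: l1_idx=3, l2_idx=1, offset=5
L1[3] = 0
L2[0][1] = 16
paddr = 16 * 32 + 5 = 517

Answer: 517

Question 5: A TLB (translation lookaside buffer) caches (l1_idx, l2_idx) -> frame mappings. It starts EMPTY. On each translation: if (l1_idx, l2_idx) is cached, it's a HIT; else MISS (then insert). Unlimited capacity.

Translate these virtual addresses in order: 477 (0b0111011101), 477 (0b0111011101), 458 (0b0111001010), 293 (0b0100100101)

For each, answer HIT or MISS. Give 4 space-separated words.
vaddr=477: (1,6) not in TLB -> MISS, insert
vaddr=477: (1,6) in TLB -> HIT
vaddr=458: (1,6) in TLB -> HIT
vaddr=293: (1,1) not in TLB -> MISS, insert

Answer: MISS HIT HIT MISS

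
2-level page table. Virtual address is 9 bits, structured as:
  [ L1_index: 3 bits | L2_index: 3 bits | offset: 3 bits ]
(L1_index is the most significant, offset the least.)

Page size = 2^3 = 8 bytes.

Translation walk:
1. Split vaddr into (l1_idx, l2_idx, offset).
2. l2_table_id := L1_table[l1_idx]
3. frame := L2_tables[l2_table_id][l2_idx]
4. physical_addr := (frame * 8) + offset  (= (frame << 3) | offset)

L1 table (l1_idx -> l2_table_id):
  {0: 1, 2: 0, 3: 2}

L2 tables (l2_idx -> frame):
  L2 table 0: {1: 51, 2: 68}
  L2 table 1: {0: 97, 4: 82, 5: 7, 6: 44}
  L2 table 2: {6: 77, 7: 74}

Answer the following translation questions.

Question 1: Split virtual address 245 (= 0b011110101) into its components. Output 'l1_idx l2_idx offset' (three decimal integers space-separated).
vaddr = 245 = 0b011110101
  top 3 bits -> l1_idx = 3
  next 3 bits -> l2_idx = 6
  bottom 3 bits -> offset = 5

Answer: 3 6 5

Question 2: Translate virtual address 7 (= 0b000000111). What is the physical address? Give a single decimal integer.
Answer: 783

Derivation:
vaddr = 7 = 0b000000111
Split: l1_idx=0, l2_idx=0, offset=7
L1[0] = 1
L2[1][0] = 97
paddr = 97 * 8 + 7 = 783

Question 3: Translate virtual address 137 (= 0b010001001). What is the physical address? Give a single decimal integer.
Answer: 409

Derivation:
vaddr = 137 = 0b010001001
Split: l1_idx=2, l2_idx=1, offset=1
L1[2] = 0
L2[0][1] = 51
paddr = 51 * 8 + 1 = 409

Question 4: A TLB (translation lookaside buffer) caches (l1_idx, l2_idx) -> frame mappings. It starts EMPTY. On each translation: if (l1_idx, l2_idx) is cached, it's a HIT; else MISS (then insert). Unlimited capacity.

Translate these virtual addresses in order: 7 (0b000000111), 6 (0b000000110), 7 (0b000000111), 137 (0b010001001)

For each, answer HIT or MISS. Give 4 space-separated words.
Answer: MISS HIT HIT MISS

Derivation:
vaddr=7: (0,0) not in TLB -> MISS, insert
vaddr=6: (0,0) in TLB -> HIT
vaddr=7: (0,0) in TLB -> HIT
vaddr=137: (2,1) not in TLB -> MISS, insert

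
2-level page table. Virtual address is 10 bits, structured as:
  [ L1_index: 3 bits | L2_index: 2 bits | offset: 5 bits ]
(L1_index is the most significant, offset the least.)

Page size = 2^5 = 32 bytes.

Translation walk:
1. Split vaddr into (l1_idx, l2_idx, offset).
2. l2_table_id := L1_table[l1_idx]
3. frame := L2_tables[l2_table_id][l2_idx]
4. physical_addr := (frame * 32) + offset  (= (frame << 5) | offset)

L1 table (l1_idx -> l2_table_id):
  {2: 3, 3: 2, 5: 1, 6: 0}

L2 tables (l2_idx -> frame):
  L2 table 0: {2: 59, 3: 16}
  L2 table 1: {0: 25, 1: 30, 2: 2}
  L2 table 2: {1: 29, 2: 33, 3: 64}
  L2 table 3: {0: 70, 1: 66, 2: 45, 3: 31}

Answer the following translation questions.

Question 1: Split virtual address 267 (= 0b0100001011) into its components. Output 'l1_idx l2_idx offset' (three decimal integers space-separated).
vaddr = 267 = 0b0100001011
  top 3 bits -> l1_idx = 2
  next 2 bits -> l2_idx = 0
  bottom 5 bits -> offset = 11

Answer: 2 0 11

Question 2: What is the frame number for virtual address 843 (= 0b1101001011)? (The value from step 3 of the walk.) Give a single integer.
Answer: 59

Derivation:
vaddr = 843: l1_idx=6, l2_idx=2
L1[6] = 0; L2[0][2] = 59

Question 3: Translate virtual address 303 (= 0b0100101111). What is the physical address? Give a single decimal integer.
vaddr = 303 = 0b0100101111
Split: l1_idx=2, l2_idx=1, offset=15
L1[2] = 3
L2[3][1] = 66
paddr = 66 * 32 + 15 = 2127

Answer: 2127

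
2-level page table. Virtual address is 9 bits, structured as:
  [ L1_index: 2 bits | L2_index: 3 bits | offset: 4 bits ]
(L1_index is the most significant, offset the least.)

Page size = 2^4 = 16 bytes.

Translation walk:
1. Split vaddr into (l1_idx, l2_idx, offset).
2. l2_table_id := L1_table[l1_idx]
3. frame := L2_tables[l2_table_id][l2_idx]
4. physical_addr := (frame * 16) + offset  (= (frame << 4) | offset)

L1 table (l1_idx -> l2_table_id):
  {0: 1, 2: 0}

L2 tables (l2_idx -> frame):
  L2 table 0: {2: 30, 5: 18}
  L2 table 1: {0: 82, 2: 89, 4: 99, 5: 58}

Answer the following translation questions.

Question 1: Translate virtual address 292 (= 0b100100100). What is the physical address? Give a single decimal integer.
Answer: 484

Derivation:
vaddr = 292 = 0b100100100
Split: l1_idx=2, l2_idx=2, offset=4
L1[2] = 0
L2[0][2] = 30
paddr = 30 * 16 + 4 = 484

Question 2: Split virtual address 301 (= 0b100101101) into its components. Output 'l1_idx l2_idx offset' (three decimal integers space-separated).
Answer: 2 2 13

Derivation:
vaddr = 301 = 0b100101101
  top 2 bits -> l1_idx = 2
  next 3 bits -> l2_idx = 2
  bottom 4 bits -> offset = 13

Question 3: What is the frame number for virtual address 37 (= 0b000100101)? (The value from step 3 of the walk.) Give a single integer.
Answer: 89

Derivation:
vaddr = 37: l1_idx=0, l2_idx=2
L1[0] = 1; L2[1][2] = 89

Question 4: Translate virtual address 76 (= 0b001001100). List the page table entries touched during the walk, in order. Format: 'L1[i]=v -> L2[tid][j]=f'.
Answer: L1[0]=1 -> L2[1][4]=99

Derivation:
vaddr = 76 = 0b001001100
Split: l1_idx=0, l2_idx=4, offset=12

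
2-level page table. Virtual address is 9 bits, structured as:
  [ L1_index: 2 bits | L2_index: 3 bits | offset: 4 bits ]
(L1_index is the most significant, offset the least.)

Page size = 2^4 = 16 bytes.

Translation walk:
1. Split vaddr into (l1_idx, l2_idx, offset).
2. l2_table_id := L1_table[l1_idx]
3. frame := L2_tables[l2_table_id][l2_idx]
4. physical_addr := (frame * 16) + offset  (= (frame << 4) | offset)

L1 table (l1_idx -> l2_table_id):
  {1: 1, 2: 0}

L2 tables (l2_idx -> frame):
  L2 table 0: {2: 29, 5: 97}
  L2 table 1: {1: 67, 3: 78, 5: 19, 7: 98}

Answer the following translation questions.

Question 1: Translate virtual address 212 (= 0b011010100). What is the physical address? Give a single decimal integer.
vaddr = 212 = 0b011010100
Split: l1_idx=1, l2_idx=5, offset=4
L1[1] = 1
L2[1][5] = 19
paddr = 19 * 16 + 4 = 308

Answer: 308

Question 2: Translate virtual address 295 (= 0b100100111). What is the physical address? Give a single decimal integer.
Answer: 471

Derivation:
vaddr = 295 = 0b100100111
Split: l1_idx=2, l2_idx=2, offset=7
L1[2] = 0
L2[0][2] = 29
paddr = 29 * 16 + 7 = 471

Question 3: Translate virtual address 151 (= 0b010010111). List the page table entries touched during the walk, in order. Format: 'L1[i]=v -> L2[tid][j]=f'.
vaddr = 151 = 0b010010111
Split: l1_idx=1, l2_idx=1, offset=7

Answer: L1[1]=1 -> L2[1][1]=67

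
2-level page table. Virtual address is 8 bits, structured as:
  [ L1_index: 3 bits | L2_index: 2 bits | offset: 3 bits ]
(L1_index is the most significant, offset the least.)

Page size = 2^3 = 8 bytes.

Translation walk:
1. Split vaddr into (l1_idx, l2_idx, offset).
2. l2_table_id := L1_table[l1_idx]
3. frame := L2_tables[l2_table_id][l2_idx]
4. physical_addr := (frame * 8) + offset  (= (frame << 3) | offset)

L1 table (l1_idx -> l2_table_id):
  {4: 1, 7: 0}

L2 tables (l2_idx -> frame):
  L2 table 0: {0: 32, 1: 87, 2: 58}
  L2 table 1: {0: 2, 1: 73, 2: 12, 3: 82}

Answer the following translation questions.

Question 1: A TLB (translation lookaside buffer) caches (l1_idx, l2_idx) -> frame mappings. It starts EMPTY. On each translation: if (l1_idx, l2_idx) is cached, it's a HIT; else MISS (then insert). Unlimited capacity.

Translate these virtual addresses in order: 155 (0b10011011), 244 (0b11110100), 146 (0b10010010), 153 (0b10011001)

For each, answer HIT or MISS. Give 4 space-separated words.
Answer: MISS MISS MISS HIT

Derivation:
vaddr=155: (4,3) not in TLB -> MISS, insert
vaddr=244: (7,2) not in TLB -> MISS, insert
vaddr=146: (4,2) not in TLB -> MISS, insert
vaddr=153: (4,3) in TLB -> HIT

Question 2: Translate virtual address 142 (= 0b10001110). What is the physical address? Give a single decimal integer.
vaddr = 142 = 0b10001110
Split: l1_idx=4, l2_idx=1, offset=6
L1[4] = 1
L2[1][1] = 73
paddr = 73 * 8 + 6 = 590

Answer: 590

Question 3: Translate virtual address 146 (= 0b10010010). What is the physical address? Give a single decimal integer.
Answer: 98

Derivation:
vaddr = 146 = 0b10010010
Split: l1_idx=4, l2_idx=2, offset=2
L1[4] = 1
L2[1][2] = 12
paddr = 12 * 8 + 2 = 98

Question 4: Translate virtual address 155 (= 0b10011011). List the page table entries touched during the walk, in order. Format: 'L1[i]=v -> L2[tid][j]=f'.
Answer: L1[4]=1 -> L2[1][3]=82

Derivation:
vaddr = 155 = 0b10011011
Split: l1_idx=4, l2_idx=3, offset=3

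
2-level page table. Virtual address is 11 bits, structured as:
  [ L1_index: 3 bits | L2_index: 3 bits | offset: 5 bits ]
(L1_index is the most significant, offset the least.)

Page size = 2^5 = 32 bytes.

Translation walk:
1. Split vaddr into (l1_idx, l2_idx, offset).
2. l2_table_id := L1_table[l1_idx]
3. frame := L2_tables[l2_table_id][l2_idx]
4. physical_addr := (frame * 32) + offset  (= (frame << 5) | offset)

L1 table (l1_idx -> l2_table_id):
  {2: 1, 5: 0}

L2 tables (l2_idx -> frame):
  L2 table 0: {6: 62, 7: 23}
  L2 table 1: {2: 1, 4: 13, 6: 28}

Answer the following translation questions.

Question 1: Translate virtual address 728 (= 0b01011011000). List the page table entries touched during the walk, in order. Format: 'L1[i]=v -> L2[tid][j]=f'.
vaddr = 728 = 0b01011011000
Split: l1_idx=2, l2_idx=6, offset=24

Answer: L1[2]=1 -> L2[1][6]=28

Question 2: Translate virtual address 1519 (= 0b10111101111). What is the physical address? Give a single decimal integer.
vaddr = 1519 = 0b10111101111
Split: l1_idx=5, l2_idx=7, offset=15
L1[5] = 0
L2[0][7] = 23
paddr = 23 * 32 + 15 = 751

Answer: 751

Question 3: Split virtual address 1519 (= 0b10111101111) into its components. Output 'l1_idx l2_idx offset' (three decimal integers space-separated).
Answer: 5 7 15

Derivation:
vaddr = 1519 = 0b10111101111
  top 3 bits -> l1_idx = 5
  next 3 bits -> l2_idx = 7
  bottom 5 bits -> offset = 15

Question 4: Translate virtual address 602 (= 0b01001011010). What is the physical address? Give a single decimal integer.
vaddr = 602 = 0b01001011010
Split: l1_idx=2, l2_idx=2, offset=26
L1[2] = 1
L2[1][2] = 1
paddr = 1 * 32 + 26 = 58

Answer: 58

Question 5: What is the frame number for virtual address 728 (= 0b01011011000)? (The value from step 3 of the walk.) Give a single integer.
Answer: 28

Derivation:
vaddr = 728: l1_idx=2, l2_idx=6
L1[2] = 1; L2[1][6] = 28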